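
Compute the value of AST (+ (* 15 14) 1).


Evaluate inner: (* 15 14) = 210
Evaluate root: (+ 210 1) = 211
Result: 211


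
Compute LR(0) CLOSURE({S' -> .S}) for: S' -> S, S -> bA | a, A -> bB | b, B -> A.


Start: S' -> .S
For each item with dot before a nonterminal B, add B -> .γ for every B-production
Closure: [S' -> .S, S -> .bA, S -> .a]


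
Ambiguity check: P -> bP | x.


right-linear, alternatives start with distinct terminals 'b' vs 'x': unique leftmost derivation
Unambiguous


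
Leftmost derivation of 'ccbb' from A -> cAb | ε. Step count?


Derivation: A => cAb => ccAbb => ccbb
Steps: 3


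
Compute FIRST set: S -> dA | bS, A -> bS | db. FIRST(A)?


Per alternative of A: FIRST(bS) = {b}; FIRST(db) = {d}
FIRST(A) = {b, d}


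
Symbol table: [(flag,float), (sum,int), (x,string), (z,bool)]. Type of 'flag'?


Lookup 'flag' → type float


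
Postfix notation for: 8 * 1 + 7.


Left to right (same or higher precedence on left)
Postfix: 8 1 * 7 +


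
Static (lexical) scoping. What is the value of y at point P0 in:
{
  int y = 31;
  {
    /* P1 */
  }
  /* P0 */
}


y declared in the same block as P0
y = 31


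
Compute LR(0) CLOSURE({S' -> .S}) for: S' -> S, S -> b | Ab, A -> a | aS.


Start: S' -> .S
For each item with dot before a nonterminal B, add B -> .γ for every B-production
Closure: [S' -> .S, S -> .b, S -> .Ab, A -> .a, A -> .aS]


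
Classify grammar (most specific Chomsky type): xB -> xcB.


LHS has context (more than one symbol) and |LHS| ≤ |RHS|
Classification: Type 1 (Context-Sensitive)


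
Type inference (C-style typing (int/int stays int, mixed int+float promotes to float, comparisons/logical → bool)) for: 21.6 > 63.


Operand types: float > int
Rule: comparison yields bool
Result type: bool


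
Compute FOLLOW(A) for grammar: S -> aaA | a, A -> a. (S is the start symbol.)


$ ∈ FOLLOW(S). For each A -> αBβ: add FIRST(β)\{ε} to FOLLOW(B); if β nullable, add FOLLOW(A).
FOLLOW(A) = {$}


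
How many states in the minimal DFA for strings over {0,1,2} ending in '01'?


Track the longest suffix of input matching a prefix of '01': 3 classes (prefixes of length 0..2)
Minimal DFA: 3 states


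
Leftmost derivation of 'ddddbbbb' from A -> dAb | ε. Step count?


Derivation: A => dAb => ddAbb => dddAbbb => ddddAbbbb => ddddbbbb
Steps: 5


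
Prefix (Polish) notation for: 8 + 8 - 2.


left-to-right (same/higher precedence on left): tree is (- (+ 8 8) 2)
Prefix: - + 8 8 2


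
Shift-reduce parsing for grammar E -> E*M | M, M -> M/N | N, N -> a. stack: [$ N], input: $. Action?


'N' (not preceded by M/) is the handle for M -> N
Action: reduce (M -> N)


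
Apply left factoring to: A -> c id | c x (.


Common prefix: 'c'
Factored: A -> c A', A' -> id | x (


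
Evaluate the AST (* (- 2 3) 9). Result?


Evaluate inner: (- 2 3) = -1
Evaluate root: (* -1 9) = -9
Result: -9


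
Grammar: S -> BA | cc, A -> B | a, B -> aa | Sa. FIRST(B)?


Per alternative of B: FIRST(aa) = {a}; FIRST(Sa) = {a, c}
FIRST(B) = {a, c}


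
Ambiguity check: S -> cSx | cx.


balanced c^n…x^n: each string has a unique parse
Unambiguous


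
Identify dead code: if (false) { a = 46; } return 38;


condition is constant false, so the whole block is unreachable
Dead: 'if (false) { a = 46; }'


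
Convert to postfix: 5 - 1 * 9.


* has higher precedence, evaluate 1*9 first
Postfix: 5 1 9 * -


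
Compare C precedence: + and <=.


'+' is additive (level 9); '<=' is relational (level 7)
Higher level binds tighter
'+' has higher precedence than '<='


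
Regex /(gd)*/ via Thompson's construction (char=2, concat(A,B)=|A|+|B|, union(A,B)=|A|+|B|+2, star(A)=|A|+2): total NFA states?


Syntax tree has 2 char leaf(s), 0 union(s), 1 star(s)
chars contribute 2×2 = 4; each union adds +2; each star adds +2
Total: 4 + 0 + 2 = 6 states


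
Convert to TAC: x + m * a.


Break into single-operator statements:
t1 = m * a
t2 = x + t1


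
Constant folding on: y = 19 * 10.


19 * 10 = 190 at compile time
Optimized: y = 190


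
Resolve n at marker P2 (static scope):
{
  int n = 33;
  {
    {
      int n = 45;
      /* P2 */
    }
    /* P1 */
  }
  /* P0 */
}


n declared in the same block as P2
n = 45


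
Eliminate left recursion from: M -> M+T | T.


Left-recursive alternatives: M+T; non-recursive: T
Introduce M': M -> TM', M' -> +TM' | ε


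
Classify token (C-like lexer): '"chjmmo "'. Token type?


Pattern: double-quoted sequence
Type: STRING_LITERAL


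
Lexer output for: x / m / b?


Scan left to right, longest-match per lexeme
Tokens: ID(x), OP(/), ID(m), OP(/), ID(b)


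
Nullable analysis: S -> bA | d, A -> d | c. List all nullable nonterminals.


A nonterminal is nullable iff some alternative derives ε (directly, or every symbol in it is nullable)
Nullable: {}


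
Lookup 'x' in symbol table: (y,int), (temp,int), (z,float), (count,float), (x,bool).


Lookup 'x' → type bool


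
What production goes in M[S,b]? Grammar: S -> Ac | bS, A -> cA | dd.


For [S, b]: 'b' ∈ FIRST(bS)
Entry: S -> bS


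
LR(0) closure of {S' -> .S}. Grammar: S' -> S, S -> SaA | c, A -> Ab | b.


Start: S' -> .S
For each item with dot before a nonterminal B, add B -> .γ for every B-production
Closure: [S' -> .S, S -> .SaA, S -> .c]


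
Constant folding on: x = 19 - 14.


19 - 14 = 5 at compile time
Optimized: x = 5


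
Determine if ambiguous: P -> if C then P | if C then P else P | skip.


dangling else: 'if C then if C then skip else skip' parses two ways
Ambiguous


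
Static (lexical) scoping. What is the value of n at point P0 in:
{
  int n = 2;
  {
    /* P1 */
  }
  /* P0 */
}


n declared in the same block as P0
n = 2


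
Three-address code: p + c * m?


Break into single-operator statements:
t1 = c * m
t2 = p + t1


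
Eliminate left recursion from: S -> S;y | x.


Left-recursive alternatives: S;y; non-recursive: x
Introduce S': S -> xS', S' -> ;yS' | ε


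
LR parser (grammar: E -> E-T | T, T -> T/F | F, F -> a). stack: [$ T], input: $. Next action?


lookahead ∉ {/} so T won't extend; reduce E -> T
Action: reduce (E -> T)


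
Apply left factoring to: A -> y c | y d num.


Common prefix: 'y'
Factored: A -> y A', A' -> c | d num


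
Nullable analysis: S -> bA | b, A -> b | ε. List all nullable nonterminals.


A nonterminal is nullable iff some alternative derives ε (directly, or every symbol in it is nullable)
Nullable: {A}


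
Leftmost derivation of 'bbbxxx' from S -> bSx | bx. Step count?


Derivation: S => bSx => bbSxx => bbbxxx
Steps: 3


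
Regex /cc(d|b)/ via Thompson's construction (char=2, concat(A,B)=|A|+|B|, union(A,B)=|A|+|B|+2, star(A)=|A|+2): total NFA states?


Syntax tree has 4 char leaf(s), 1 union(s), 0 star(s)
chars contribute 4×2 = 8; each union adds +2; each star adds +2
Total: 8 + 2 + 0 = 10 states


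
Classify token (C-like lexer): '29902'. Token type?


Pattern: digits only
Type: INTEGER_LITERAL


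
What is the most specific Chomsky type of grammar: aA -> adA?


LHS has context (more than one symbol) and |LHS| ≤ |RHS|
Classification: Type 1 (Context-Sensitive)


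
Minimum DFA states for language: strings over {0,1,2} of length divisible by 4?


Track length mod 4: states 0..3, accept at 0
Minimal DFA: 4 states


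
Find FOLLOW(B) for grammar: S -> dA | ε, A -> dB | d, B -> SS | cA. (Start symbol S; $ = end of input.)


$ ∈ FOLLOW(S). For each A -> αBβ: add FIRST(β)\{ε} to FOLLOW(B); if β nullable, add FOLLOW(A).
FOLLOW(B) = {$, d}


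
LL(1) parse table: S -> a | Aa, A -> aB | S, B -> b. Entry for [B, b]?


For [B, b]: 'b' ∈ FIRST(b)
Entry: B -> b


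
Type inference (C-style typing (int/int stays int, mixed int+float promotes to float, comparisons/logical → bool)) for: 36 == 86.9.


Operand types: int == float
Rule: comparison yields bool
Result type: bool


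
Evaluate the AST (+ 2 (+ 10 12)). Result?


Evaluate inner: (+ 10 12) = 22
Evaluate root: (+ 2 22) = 24
Result: 24


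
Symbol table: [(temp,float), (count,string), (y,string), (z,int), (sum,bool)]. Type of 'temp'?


Lookup 'temp' → type float


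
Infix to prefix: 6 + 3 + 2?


left-to-right (same/higher precedence on left): tree is (+ (+ 6 3) 2)
Prefix: + + 6 3 2


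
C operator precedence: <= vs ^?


'<=' is relational (level 7); '^' is bitwise XOR (level 4)
Higher level binds tighter
'<=' has higher precedence than '^'


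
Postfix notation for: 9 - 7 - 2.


Left to right (same or higher precedence on left)
Postfix: 9 7 - 2 -


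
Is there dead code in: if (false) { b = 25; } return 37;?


condition is constant false, so the whole block is unreachable
Dead: 'if (false) { b = 25; }'


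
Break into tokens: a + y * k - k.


Scan left to right, longest-match per lexeme
Tokens: ID(a), OP(+), ID(y), OP(*), ID(k), OP(-), ID(k)


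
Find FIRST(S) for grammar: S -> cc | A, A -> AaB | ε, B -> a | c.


Per alternative of S: FIRST(cc) = {c}; FIRST(A) = {a, ε}
FIRST(S) = {a, c, ε}


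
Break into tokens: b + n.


Scan left to right, longest-match per lexeme
Tokens: ID(b), OP(+), ID(n)


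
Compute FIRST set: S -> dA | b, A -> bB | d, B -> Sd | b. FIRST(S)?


Per alternative of S: FIRST(dA) = {d}; FIRST(b) = {b}
FIRST(S) = {b, d}


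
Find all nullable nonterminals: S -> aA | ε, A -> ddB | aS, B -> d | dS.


A nonterminal is nullable iff some alternative derives ε (directly, or every symbol in it is nullable)
Nullable: {S}


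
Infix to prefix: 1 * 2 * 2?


left-to-right (same/higher precedence on left): tree is (* (* 1 2) 2)
Prefix: * * 1 2 2


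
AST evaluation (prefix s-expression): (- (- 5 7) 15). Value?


Evaluate inner: (- 5 7) = -2
Evaluate root: (- -2 15) = -17
Result: -17


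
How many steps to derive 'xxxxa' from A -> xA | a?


Derivation: A => xA => xxA => xxxA => xxxxA => xxxxa
Steps: 5


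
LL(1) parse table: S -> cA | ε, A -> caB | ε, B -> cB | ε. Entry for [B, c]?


For [B, c]: 'c' ∈ FIRST(cB)
Entry: B -> cB


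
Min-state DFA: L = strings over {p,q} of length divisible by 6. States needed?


Track length mod 6: states 0..5, accept at 0
Minimal DFA: 6 states


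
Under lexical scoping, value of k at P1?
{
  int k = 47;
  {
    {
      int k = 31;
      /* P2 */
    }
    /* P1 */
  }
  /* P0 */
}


P1's block does not declare k; resolves to the enclosing declaration at depth 0
k = 47


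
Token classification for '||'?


Pattern: operator symbol
Type: OPERATOR


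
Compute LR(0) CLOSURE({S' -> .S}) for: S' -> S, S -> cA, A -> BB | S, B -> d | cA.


Start: S' -> .S
For each item with dot before a nonterminal B, add B -> .γ for every B-production
Closure: [S' -> .S, S -> .cA]


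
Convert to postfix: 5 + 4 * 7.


* has higher precedence, evaluate 4*7 first
Postfix: 5 4 7 * +


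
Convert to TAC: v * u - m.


Break into single-operator statements:
t1 = v * u
t2 = t1 - m


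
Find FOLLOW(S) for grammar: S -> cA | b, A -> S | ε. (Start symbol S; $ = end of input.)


$ ∈ FOLLOW(S). For each A -> αBβ: add FIRST(β)\{ε} to FOLLOW(B); if β nullable, add FOLLOW(A).
FOLLOW(S) = {$}


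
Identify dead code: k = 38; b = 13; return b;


k is assigned but never read
Dead: 'k = 38'


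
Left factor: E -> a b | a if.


Common prefix: 'a'
Factored: E -> a E', E' -> b | if


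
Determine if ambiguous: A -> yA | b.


right-linear, alternatives start with distinct terminals 'y' vs 'b': unique leftmost derivation
Unambiguous


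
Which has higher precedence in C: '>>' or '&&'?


'>>' is shift (level 8); '&&' is logical AND (level 2)
Higher level binds tighter
'>>' has higher precedence than '&&'


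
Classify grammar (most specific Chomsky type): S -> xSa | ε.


Single nonterminal LHS, but x^n a^n is not regular
Classification: Type 2 (Context-Free)


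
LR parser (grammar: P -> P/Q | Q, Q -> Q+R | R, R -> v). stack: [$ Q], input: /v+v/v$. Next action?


lookahead ∉ {+} so Q won't extend; reduce P -> Q
Action: reduce (P -> Q)


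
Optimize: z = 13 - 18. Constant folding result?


13 - 18 = -5 at compile time
Optimized: z = -5


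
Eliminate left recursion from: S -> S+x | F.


Left-recursive alternatives: S+x; non-recursive: F
Introduce S': S -> FS', S' -> +xS' | ε


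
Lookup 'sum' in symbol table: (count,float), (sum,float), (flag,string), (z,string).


Lookup 'sum' → type float


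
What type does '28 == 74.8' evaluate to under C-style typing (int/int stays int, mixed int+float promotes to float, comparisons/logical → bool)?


Operand types: int == float
Rule: comparison yields bool
Result type: bool


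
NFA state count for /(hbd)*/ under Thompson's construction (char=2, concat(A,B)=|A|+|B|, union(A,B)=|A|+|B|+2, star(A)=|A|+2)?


Syntax tree has 3 char leaf(s), 0 union(s), 1 star(s)
chars contribute 3×2 = 6; each union adds +2; each star adds +2
Total: 6 + 0 + 2 = 8 states


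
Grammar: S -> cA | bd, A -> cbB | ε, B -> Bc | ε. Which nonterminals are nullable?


A nonterminal is nullable iff some alternative derives ε (directly, or every symbol in it is nullable)
Nullable: {A, B}


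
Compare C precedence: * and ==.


'*' is multiplicative (level 10); '==' is equality (level 6)
Higher level binds tighter
'*' has higher precedence than '=='


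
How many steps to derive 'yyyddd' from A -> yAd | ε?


Derivation: A => yAd => yyAdd => yyyAddd => yyyddd
Steps: 4


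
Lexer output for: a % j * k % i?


Scan left to right, longest-match per lexeme
Tokens: ID(a), OP(%), ID(j), OP(*), ID(k), OP(%), ID(i)


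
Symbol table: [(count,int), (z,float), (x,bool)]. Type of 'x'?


Lookup 'x' → type bool


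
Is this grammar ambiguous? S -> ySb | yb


balanced y^n…b^n: each string has a unique parse
Unambiguous


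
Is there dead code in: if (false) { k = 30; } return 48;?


condition is constant false, so the whole block is unreachable
Dead: 'if (false) { k = 30; }'


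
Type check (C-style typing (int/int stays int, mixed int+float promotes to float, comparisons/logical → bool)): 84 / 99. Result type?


Operand types: int / int
Rule: mixed int/float promotes to float; int/int stays int
Result type: int


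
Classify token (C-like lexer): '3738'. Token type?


Pattern: digits only
Type: INTEGER_LITERAL


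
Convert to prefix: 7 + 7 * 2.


'*' binds tighter: tree is (+ 7 (* 7 2))
Prefix: + 7 * 7 2


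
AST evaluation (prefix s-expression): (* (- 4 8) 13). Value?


Evaluate inner: (- 4 8) = -4
Evaluate root: (* -4 13) = -52
Result: -52


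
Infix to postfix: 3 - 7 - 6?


Left to right (same or higher precedence on left)
Postfix: 3 7 - 6 -


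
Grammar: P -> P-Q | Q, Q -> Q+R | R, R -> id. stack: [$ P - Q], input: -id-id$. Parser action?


handle 'P-Q' on top; lookahead ∈ FOLLOW(P) = {-, $}
Action: reduce (P -> P-Q)


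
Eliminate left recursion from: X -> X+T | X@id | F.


Left-recursive alternatives: X+T, X@id; non-recursive: F
Introduce X': X -> FX', X' -> +TX' | @idX' | ε


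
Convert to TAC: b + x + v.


Break into single-operator statements:
t1 = b + x
t2 = t1 + v


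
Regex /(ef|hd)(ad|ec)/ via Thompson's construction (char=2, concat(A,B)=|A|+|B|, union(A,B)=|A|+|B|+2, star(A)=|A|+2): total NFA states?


Syntax tree has 8 char leaf(s), 2 union(s), 0 star(s)
chars contribute 8×2 = 16; each union adds +2; each star adds +2
Total: 16 + 4 + 0 = 20 states


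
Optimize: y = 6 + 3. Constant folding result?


6 + 3 = 9 at compile time
Optimized: y = 9


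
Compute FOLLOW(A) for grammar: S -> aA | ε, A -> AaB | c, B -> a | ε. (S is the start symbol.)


$ ∈ FOLLOW(S). For each A -> αBβ: add FIRST(β)\{ε} to FOLLOW(B); if β nullable, add FOLLOW(A).
FOLLOW(A) = {$, a}


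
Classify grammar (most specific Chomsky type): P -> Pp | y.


Left-linear: every RHS is a terminal or one nonterminal followed by a terminal
Classification: Type 3 (Regular)


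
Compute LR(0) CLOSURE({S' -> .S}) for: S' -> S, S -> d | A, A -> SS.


Start: S' -> .S
For each item with dot before a nonterminal B, add B -> .γ for every B-production
Closure: [S' -> .S, S -> .d, S -> .A, A -> .SS]


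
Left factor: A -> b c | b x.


Common prefix: 'b'
Factored: A -> b A', A' -> c | x


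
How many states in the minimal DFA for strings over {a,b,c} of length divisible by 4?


Track length mod 4: states 0..3, accept at 0
Minimal DFA: 4 states


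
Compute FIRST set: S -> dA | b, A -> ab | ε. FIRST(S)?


Per alternative of S: FIRST(dA) = {d}; FIRST(b) = {b}
FIRST(S) = {b, d}


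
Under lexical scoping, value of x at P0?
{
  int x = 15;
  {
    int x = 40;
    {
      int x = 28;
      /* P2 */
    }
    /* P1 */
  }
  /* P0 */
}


x declared in the same block as P0
x = 15


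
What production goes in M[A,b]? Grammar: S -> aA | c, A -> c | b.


For [A, b]: 'b' ∈ FIRST(b)
Entry: A -> b


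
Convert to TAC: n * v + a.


Break into single-operator statements:
t1 = n * v
t2 = t1 + a


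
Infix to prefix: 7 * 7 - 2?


left-to-right (same/higher precedence on left): tree is (- (* 7 7) 2)
Prefix: - * 7 7 2


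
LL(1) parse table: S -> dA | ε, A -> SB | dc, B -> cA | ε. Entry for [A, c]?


For [A, c]: 'c' ∈ FIRST(SB)
Entry: A -> SB


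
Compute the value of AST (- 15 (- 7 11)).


Evaluate inner: (- 7 11) = -4
Evaluate root: (- 15 -4) = 19
Result: 19


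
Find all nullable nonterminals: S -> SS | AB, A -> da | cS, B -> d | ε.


A nonterminal is nullable iff some alternative derives ε (directly, or every symbol in it is nullable)
Nullable: {B}


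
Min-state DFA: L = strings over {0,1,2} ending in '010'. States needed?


Track the longest suffix of input matching a prefix of '010': 4 classes (prefixes of length 0..3)
Minimal DFA: 4 states


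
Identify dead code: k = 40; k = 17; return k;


first assignment to k is overwritten before any read
Dead: 'k = 40'


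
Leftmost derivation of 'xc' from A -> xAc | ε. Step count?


Derivation: A => xAc => xc
Steps: 2


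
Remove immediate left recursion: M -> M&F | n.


Left-recursive alternatives: M&F; non-recursive: n
Introduce M': M -> nM', M' -> &FM' | ε


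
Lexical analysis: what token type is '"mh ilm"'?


Pattern: double-quoted sequence
Type: STRING_LITERAL


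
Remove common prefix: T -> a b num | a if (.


Common prefix: 'a'
Factored: T -> a T', T' -> b num | if (


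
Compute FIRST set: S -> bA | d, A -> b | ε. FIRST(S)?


Per alternative of S: FIRST(bA) = {b}; FIRST(d) = {d}
FIRST(S) = {b, d}


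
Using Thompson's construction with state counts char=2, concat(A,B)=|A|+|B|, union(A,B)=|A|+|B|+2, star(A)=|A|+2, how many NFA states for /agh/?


Syntax tree has 3 char leaf(s), 0 union(s), 0 star(s)
chars contribute 3×2 = 6; each union adds +2; each star adds +2
Total: 6 + 0 + 0 = 6 states


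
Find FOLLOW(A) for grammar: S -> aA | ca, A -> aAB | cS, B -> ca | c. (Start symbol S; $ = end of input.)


$ ∈ FOLLOW(S). For each A -> αBβ: add FIRST(β)\{ε} to FOLLOW(B); if β nullable, add FOLLOW(A).
FOLLOW(A) = {$, c}


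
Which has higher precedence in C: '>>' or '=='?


'>>' is shift (level 8); '==' is equality (level 6)
Higher level binds tighter
'>>' has higher precedence than '=='


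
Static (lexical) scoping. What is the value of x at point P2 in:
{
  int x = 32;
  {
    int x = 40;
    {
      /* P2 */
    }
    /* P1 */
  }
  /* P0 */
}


P2's block does not declare x; resolves to the enclosing declaration at depth 1
x = 40


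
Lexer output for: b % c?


Scan left to right, longest-match per lexeme
Tokens: ID(b), OP(%), ID(c)


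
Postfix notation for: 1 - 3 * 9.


* has higher precedence, evaluate 3*9 first
Postfix: 1 3 9 * -


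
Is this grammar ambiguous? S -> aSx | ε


balanced a^n…x^n: each string has a unique parse
Unambiguous


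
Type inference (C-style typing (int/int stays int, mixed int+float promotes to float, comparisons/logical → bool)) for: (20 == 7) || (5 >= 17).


Operand types: bool || bool
Rule: logical operators take bool operands and yield bool
Result type: bool


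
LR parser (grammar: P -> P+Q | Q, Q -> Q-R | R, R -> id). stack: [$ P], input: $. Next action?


start symbol P on stack, input exhausted
Action: accept


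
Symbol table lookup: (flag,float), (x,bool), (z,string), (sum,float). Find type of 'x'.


Lookup 'x' → type bool


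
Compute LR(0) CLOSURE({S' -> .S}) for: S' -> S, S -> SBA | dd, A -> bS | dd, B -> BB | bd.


Start: S' -> .S
For each item with dot before a nonterminal B, add B -> .γ for every B-production
Closure: [S' -> .S, S -> .SBA, S -> .dd]


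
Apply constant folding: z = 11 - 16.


11 - 16 = -5 at compile time
Optimized: z = -5


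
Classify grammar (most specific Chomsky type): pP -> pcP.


LHS has context (more than one symbol) and |LHS| ≤ |RHS|
Classification: Type 1 (Context-Sensitive)


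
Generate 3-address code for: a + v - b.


Break into single-operator statements:
t1 = a + v
t2 = t1 - b


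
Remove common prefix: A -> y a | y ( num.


Common prefix: 'y'
Factored: A -> y A', A' -> a | ( num


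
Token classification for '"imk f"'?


Pattern: double-quoted sequence
Type: STRING_LITERAL


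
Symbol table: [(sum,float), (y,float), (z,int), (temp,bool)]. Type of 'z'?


Lookup 'z' → type int


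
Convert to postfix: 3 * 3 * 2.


Left to right (same or higher precedence on left)
Postfix: 3 3 * 2 *


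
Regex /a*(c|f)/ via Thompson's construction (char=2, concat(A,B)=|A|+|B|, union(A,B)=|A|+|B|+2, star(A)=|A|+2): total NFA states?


Syntax tree has 3 char leaf(s), 1 union(s), 1 star(s)
chars contribute 3×2 = 6; each union adds +2; each star adds +2
Total: 6 + 2 + 2 = 10 states


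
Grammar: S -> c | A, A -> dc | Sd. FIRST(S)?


Per alternative of S: FIRST(c) = {c}; FIRST(A) = {c, d}
FIRST(S) = {c, d}


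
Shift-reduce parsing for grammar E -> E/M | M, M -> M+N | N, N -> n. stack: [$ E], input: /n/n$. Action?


shift '/' to continue E -> E/M
Action: shift


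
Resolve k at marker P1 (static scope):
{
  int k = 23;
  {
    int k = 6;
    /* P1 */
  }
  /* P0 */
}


k declared in the same block as P1
k = 6


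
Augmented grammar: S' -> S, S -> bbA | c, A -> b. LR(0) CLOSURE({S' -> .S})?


Start: S' -> .S
For each item with dot before a nonterminal B, add B -> .γ for every B-production
Closure: [S' -> .S, S -> .bbA, S -> .c]


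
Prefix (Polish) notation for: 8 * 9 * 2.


left-to-right (same/higher precedence on left): tree is (* (* 8 9) 2)
Prefix: * * 8 9 2


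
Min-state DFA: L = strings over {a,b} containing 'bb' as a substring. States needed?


KMP-style automaton: 2 progress states + 1 absorbing accept = 3
Minimal DFA: 3 states


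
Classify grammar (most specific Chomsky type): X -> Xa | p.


Left-linear: every RHS is a terminal or one nonterminal followed by a terminal
Classification: Type 3 (Regular)


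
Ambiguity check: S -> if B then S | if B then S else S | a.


dangling else: 'if B then if B then a else a' parses two ways
Ambiguous


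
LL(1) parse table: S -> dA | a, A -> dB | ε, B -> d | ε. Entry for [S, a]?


For [S, a]: 'a' ∈ FIRST(a)
Entry: S -> a


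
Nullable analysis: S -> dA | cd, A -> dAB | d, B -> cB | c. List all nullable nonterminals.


A nonterminal is nullable iff some alternative derives ε (directly, or every symbol in it is nullable)
Nullable: {}


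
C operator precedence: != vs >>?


'>>' is shift (level 8); '!=' is equality (level 6)
Higher level binds tighter
'>>' has higher precedence than '!='


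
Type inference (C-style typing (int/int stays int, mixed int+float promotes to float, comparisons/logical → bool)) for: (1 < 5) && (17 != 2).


Operand types: bool && bool
Rule: logical operators take bool operands and yield bool
Result type: bool


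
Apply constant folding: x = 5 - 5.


5 - 5 = 0 at compile time
Optimized: x = 0


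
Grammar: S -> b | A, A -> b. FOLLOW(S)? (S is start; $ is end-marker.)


$ ∈ FOLLOW(S). For each A -> αBβ: add FIRST(β)\{ε} to FOLLOW(B); if β nullable, add FOLLOW(A).
FOLLOW(S) = {$}


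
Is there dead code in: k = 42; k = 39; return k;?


first assignment to k is overwritten before any read
Dead: 'k = 42'


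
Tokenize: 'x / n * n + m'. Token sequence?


Scan left to right, longest-match per lexeme
Tokens: ID(x), OP(/), ID(n), OP(*), ID(n), OP(+), ID(m)


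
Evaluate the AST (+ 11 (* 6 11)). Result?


Evaluate inner: (* 6 11) = 66
Evaluate root: (+ 11 66) = 77
Result: 77


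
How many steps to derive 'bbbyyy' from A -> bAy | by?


Derivation: A => bAy => bbAyy => bbbyyy
Steps: 3


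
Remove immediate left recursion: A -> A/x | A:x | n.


Left-recursive alternatives: A/x, A:x; non-recursive: n
Introduce A': A -> nA', A' -> /xA' | :xA' | ε


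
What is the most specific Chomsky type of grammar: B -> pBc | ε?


Single nonterminal LHS, but p^n c^n is not regular
Classification: Type 2 (Context-Free)


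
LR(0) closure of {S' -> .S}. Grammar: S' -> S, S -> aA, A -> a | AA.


Start: S' -> .S
For each item with dot before a nonterminal B, add B -> .γ for every B-production
Closure: [S' -> .S, S -> .aA]


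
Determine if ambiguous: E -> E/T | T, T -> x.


precedence layered via separate nonterminal T: deterministic
Unambiguous


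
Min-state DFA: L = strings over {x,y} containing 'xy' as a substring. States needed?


KMP-style automaton: 2 progress states + 1 absorbing accept = 3
Minimal DFA: 3 states


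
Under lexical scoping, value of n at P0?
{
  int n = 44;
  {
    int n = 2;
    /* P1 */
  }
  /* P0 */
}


n declared in the same block as P0
n = 44


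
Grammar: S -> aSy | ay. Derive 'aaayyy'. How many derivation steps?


Derivation: S => aSy => aaSyy => aaayyy
Steps: 3


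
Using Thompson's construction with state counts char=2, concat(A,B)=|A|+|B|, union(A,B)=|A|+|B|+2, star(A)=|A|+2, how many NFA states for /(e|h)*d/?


Syntax tree has 3 char leaf(s), 1 union(s), 1 star(s)
chars contribute 3×2 = 6; each union adds +2; each star adds +2
Total: 6 + 2 + 2 = 10 states


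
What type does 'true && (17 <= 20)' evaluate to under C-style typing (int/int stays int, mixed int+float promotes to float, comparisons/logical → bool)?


Operand types: bool && bool
Rule: logical operators take bool operands and yield bool
Result type: bool


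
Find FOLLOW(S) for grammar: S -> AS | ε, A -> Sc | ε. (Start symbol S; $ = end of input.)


$ ∈ FOLLOW(S). For each A -> αBβ: add FIRST(β)\{ε} to FOLLOW(B); if β nullable, add FOLLOW(A).
FOLLOW(S) = {$, c}


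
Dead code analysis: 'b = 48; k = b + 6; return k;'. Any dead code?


b is read by k's definition; k is returned
No dead code


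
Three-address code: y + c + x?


Break into single-operator statements:
t1 = y + c
t2 = t1 + x


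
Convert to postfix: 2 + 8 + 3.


Left to right (same or higher precedence on left)
Postfix: 2 8 + 3 +


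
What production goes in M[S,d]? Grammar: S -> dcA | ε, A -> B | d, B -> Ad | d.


For [S, d]: 'd' ∈ FIRST(dcA)
Entry: S -> dcA


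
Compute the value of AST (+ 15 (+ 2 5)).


Evaluate inner: (+ 2 5) = 7
Evaluate root: (+ 15 7) = 22
Result: 22


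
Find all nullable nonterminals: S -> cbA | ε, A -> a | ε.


A nonterminal is nullable iff some alternative derives ε (directly, or every symbol in it is nullable)
Nullable: {A, S}


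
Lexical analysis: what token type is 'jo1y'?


Pattern: letter/underscore followed by alphanumerics, not a keyword
Type: IDENTIFIER


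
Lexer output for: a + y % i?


Scan left to right, longest-match per lexeme
Tokens: ID(a), OP(+), ID(y), OP(%), ID(i)


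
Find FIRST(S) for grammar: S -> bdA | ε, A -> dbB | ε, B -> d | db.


Per alternative of S: FIRST(bdA) = {b}; FIRST(ε) = {ε}
FIRST(S) = {b, ε}


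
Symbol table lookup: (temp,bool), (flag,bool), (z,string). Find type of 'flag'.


Lookup 'flag' → type bool


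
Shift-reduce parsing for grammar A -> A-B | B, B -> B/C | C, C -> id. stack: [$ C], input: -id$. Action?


'C' (not preceded by B/) is the handle for B -> C
Action: reduce (B -> C)


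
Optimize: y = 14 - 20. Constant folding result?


14 - 20 = -6 at compile time
Optimized: y = -6


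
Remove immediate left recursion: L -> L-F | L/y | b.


Left-recursive alternatives: L-F, L/y; non-recursive: b
Introduce L': L -> bL', L' -> -FL' | /yL' | ε


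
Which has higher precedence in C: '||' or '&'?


'&' is bitwise AND (level 5); '||' is logical OR (level 1)
Higher level binds tighter
'&' has higher precedence than '||'


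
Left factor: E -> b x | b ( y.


Common prefix: 'b'
Factored: E -> b E', E' -> x | ( y


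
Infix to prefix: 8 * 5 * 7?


left-to-right (same/higher precedence on left): tree is (* (* 8 5) 7)
Prefix: * * 8 5 7


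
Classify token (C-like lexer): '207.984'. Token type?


Pattern: digits with a decimal point
Type: FLOAT_LITERAL


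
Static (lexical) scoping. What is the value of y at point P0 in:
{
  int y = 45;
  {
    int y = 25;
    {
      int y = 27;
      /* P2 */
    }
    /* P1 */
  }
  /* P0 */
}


y declared in the same block as P0
y = 45


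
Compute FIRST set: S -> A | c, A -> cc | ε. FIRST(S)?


Per alternative of S: FIRST(A) = {c, ε}; FIRST(c) = {c}
FIRST(S) = {c, ε}


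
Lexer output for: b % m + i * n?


Scan left to right, longest-match per lexeme
Tokens: ID(b), OP(%), ID(m), OP(+), ID(i), OP(*), ID(n)


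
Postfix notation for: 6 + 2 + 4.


Left to right (same or higher precedence on left)
Postfix: 6 2 + 4 +


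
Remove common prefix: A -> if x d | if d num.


Common prefix: 'if'
Factored: A -> if A', A' -> x d | d num


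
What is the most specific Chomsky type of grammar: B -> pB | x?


Right-linear: every RHS is a terminal or a terminal followed by one nonterminal
Classification: Type 3 (Regular)


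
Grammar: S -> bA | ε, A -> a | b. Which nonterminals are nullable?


A nonterminal is nullable iff some alternative derives ε (directly, or every symbol in it is nullable)
Nullable: {S}


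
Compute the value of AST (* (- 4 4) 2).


Evaluate inner: (- 4 4) = 0
Evaluate root: (* 0 2) = 0
Result: 0


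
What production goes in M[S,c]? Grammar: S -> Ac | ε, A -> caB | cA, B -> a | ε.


For [S, c]: 'c' ∈ FIRST(Ac)
Entry: S -> Ac


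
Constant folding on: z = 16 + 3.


16 + 3 = 19 at compile time
Optimized: z = 19


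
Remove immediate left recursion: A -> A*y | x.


Left-recursive alternatives: A*y; non-recursive: x
Introduce A': A -> xA', A' -> *yA' | ε


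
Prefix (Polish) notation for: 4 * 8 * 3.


left-to-right (same/higher precedence on left): tree is (* (* 4 8) 3)
Prefix: * * 4 8 3


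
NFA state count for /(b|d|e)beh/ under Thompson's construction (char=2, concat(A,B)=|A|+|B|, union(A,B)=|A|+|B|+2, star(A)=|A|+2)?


Syntax tree has 6 char leaf(s), 2 union(s), 0 star(s)
chars contribute 6×2 = 12; each union adds +2; each star adds +2
Total: 12 + 4 + 0 = 16 states


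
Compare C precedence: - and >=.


'-' is additive (level 9); '>=' is relational (level 7)
Higher level binds tighter
'-' has higher precedence than '>='


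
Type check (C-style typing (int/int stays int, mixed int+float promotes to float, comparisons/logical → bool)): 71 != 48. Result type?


Operand types: int != int
Rule: comparison yields bool
Result type: bool


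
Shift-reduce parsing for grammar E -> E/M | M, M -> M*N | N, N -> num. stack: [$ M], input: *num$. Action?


shift '*' to continue M -> M*N
Action: shift


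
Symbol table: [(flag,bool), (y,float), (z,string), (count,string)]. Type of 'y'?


Lookup 'y' → type float


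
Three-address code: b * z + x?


Break into single-operator statements:
t1 = b * z
t2 = t1 + x


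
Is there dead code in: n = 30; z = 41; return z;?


n is assigned but never read
Dead: 'n = 30'


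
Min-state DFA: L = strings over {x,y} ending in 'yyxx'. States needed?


Track the longest suffix of input matching a prefix of 'yyxx': 5 classes (prefixes of length 0..4)
Minimal DFA: 5 states


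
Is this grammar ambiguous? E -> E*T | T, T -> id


precedence layered via separate nonterminal T: deterministic
Unambiguous


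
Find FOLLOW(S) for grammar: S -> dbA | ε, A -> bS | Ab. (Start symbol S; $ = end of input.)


$ ∈ FOLLOW(S). For each A -> αBβ: add FIRST(β)\{ε} to FOLLOW(B); if β nullable, add FOLLOW(A).
FOLLOW(S) = {$, b}


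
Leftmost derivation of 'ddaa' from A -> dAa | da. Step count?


Derivation: A => dAa => ddaa
Steps: 2


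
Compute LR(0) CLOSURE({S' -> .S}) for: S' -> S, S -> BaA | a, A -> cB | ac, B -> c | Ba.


Start: S' -> .S
For each item with dot before a nonterminal B, add B -> .γ for every B-production
Closure: [S' -> .S, S -> .BaA, S -> .a, B -> .c, B -> .Ba]


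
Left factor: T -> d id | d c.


Common prefix: 'd'
Factored: T -> d T', T' -> id | c


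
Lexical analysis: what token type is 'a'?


Pattern: letter/underscore followed by alphanumerics, not a keyword
Type: IDENTIFIER


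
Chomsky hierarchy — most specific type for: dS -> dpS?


LHS has context (more than one symbol) and |LHS| ≤ |RHS|
Classification: Type 1 (Context-Sensitive)


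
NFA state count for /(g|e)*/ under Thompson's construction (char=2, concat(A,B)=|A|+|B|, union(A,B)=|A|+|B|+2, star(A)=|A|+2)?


Syntax tree has 2 char leaf(s), 1 union(s), 1 star(s)
chars contribute 2×2 = 4; each union adds +2; each star adds +2
Total: 4 + 2 + 2 = 8 states


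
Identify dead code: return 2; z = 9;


statement follows a return and is unreachable
Dead: 'z = 9'


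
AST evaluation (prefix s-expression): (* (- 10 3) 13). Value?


Evaluate inner: (- 10 3) = 7
Evaluate root: (* 7 13) = 91
Result: 91


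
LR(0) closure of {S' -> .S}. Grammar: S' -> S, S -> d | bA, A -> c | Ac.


Start: S' -> .S
For each item with dot before a nonterminal B, add B -> .γ for every B-production
Closure: [S' -> .S, S -> .d, S -> .bA]


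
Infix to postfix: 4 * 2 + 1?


Left to right (same or higher precedence on left)
Postfix: 4 2 * 1 +


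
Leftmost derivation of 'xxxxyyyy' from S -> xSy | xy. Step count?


Derivation: S => xSy => xxSyy => xxxSyyy => xxxxyyyy
Steps: 4


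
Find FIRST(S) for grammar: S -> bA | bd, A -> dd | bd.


Per alternative of S: FIRST(bA) = {b}; FIRST(bd) = {b}
FIRST(S) = {b}


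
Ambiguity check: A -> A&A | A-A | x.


'x&x-x' has two parse trees (no precedence encoded between & and -)
Ambiguous


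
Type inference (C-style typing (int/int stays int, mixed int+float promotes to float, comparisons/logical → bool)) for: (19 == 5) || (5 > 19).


Operand types: bool || bool
Rule: logical operators take bool operands and yield bool
Result type: bool


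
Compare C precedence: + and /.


'/' is multiplicative (level 10); '+' is additive (level 9)
Higher level binds tighter
'/' has higher precedence than '+'


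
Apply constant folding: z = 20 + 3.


20 + 3 = 23 at compile time
Optimized: z = 23


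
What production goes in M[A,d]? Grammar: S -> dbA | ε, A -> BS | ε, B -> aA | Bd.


For [A, d]: ε is nullable and 'd' ∈ FOLLOW(A)
Entry: A -> ε


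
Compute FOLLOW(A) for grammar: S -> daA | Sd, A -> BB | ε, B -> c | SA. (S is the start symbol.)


$ ∈ FOLLOW(S). For each A -> αBβ: add FIRST(β)\{ε} to FOLLOW(B); if β nullable, add FOLLOW(A).
FOLLOW(A) = {$, c, d}


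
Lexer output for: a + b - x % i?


Scan left to right, longest-match per lexeme
Tokens: ID(a), OP(+), ID(b), OP(-), ID(x), OP(%), ID(i)


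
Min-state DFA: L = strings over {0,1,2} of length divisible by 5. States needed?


Track length mod 5: states 0..4, accept at 0
Minimal DFA: 5 states


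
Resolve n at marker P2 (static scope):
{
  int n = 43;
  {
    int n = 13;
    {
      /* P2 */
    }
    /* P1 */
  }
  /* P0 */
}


P2's block does not declare n; resolves to the enclosing declaration at depth 1
n = 13


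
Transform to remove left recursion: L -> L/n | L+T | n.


Left-recursive alternatives: L/n, L+T; non-recursive: n
Introduce L': L -> nL', L' -> /nL' | +TL' | ε


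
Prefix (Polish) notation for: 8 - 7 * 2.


'*' binds tighter: tree is (- 8 (* 7 2))
Prefix: - 8 * 7 2


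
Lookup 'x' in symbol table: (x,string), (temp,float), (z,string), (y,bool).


Lookup 'x' → type string


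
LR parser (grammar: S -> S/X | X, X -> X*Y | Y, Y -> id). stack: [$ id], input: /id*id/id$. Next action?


'id' on top is the handle for Y -> id
Action: reduce (Y -> id)


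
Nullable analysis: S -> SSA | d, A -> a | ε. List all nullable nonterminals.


A nonterminal is nullable iff some alternative derives ε (directly, or every symbol in it is nullable)
Nullable: {A}


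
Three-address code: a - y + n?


Break into single-operator statements:
t1 = a - y
t2 = t1 + n


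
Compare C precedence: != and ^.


'!=' is equality (level 6); '^' is bitwise XOR (level 4)
Higher level binds tighter
'!=' has higher precedence than '^'


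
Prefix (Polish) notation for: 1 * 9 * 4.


left-to-right (same/higher precedence on left): tree is (* (* 1 9) 4)
Prefix: * * 1 9 4


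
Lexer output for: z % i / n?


Scan left to right, longest-match per lexeme
Tokens: ID(z), OP(%), ID(i), OP(/), ID(n)


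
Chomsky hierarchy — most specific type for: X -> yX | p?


Right-linear: every RHS is a terminal or a terminal followed by one nonterminal
Classification: Type 3 (Regular)


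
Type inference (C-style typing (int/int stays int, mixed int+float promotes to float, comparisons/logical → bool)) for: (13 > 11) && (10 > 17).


Operand types: bool && bool
Rule: logical operators take bool operands and yield bool
Result type: bool


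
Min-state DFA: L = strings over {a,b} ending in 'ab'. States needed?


Track the longest suffix of input matching a prefix of 'ab': 3 classes (prefixes of length 0..2)
Minimal DFA: 3 states


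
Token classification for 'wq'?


Pattern: letter/underscore followed by alphanumerics, not a keyword
Type: IDENTIFIER


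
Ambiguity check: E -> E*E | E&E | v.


'v*v&v' has two parse trees (no precedence encoded between * and &)
Ambiguous


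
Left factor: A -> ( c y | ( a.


Common prefix: '('
Factored: A -> ( A', A' -> c y | a


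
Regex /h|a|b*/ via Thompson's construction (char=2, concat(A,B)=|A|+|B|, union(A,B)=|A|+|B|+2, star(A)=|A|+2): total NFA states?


Syntax tree has 3 char leaf(s), 2 union(s), 1 star(s)
chars contribute 3×2 = 6; each union adds +2; each star adds +2
Total: 6 + 4 + 2 = 12 states


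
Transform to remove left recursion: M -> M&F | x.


Left-recursive alternatives: M&F; non-recursive: x
Introduce M': M -> xM', M' -> &FM' | ε


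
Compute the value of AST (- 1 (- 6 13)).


Evaluate inner: (- 6 13) = -7
Evaluate root: (- 1 -7) = 8
Result: 8


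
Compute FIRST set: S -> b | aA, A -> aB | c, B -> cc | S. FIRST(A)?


Per alternative of A: FIRST(aB) = {a}; FIRST(c) = {c}
FIRST(A) = {a, c}
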